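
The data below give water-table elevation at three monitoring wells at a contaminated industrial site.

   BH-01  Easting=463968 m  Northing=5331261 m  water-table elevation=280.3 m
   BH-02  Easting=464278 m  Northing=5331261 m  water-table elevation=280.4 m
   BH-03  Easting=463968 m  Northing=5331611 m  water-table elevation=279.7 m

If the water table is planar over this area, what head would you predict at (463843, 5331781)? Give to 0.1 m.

∂h/∂x = (280.4 − 280.3) / (464278 − 463968) = +0.0003226
∂h/∂y = (279.7 − 280.3) / (5331611 − 5331261) = -0.001714
h(463843, 5331781) = 280.3 + (+0.0003226)·(-125) + (-0.001714)·(520) = 280.3 -0.040 -0.891 = 279.368 m.

279.4 m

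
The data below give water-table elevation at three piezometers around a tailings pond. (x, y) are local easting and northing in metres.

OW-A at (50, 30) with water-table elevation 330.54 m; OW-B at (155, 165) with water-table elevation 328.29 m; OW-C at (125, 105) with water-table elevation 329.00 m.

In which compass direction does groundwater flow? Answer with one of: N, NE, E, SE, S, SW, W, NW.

E

Taking OW-A as reference: OW-B−OW-A = (105, 135, -2.25); OW-C−OW-A = (75, 75, -1.54).
Solve a·Δx + b·Δy = Δh: det = 105·75 − 75·135 = -2250.
∂h/∂x = [(-2.25)·75 − (-1.54)·135] / -2250 = -0.01740
∂h/∂y = [105·(-1.54) − 75·(-2.25)] / -2250 = -0.003133
Flow = −∇h = (+0.01740 east, +0.003133 north), which points east.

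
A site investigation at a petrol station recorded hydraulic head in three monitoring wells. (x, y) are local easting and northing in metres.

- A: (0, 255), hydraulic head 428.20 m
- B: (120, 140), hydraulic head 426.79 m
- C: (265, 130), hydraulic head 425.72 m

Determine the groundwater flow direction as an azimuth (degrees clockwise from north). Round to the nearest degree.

125°

Three-point gradient (reference A): Δ to B = (120, -115, -1.41), Δ to C = (265, -125, -2.48).
∂h/∂x = -0.007040, ∂h/∂y = +0.004914 (det = 15475).
Flow direction (−∇h) has components (+0.007040 E, -0.004914 N).
Azimuth = atan2(E, N) = atan2(+0.007040, -0.004914) = 124.9° ≈ 125°.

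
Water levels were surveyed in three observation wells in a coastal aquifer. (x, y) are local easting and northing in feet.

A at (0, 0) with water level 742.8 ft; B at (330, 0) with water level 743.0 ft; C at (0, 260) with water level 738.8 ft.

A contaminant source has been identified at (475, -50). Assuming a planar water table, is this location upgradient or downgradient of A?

upgradient

∂h/∂x = (743.0 − 742.8) / (330 − 0) = +0.0006061
∂h/∂y = (738.8 − 742.8) / (260 − 0) = -0.01538
Head at (475, -50) = 742.8 + (+0.0006061)·(475) + (-0.01538)·(-50) = 743.86 ft.
That is higher than the 742.8 ft at A, so the point is upgradient.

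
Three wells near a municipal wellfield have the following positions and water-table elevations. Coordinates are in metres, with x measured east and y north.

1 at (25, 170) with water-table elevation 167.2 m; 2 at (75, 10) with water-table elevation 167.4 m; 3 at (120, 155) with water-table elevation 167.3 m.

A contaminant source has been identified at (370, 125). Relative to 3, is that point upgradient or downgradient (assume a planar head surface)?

upgradient

With h = a·x + b·y + c and 1 as origin, the differences give:
  50·a + (-160)·b = +0.2
  95·a + (-15)·b = +0.1
Eliminate b (×(-15) and ×(-160), subtract): 14450·a = 13.00 → a = ∂h/∂x = +0.0008997
Back-substitute: b = ∂h/∂y = -0.0009689.
Head at (370, 125) = 167.2 + (+0.0008997)·(345) + (-0.0009689)·(-45) = 167.55 m.
That is higher than the 167.3 m at 3, so the point is upgradient.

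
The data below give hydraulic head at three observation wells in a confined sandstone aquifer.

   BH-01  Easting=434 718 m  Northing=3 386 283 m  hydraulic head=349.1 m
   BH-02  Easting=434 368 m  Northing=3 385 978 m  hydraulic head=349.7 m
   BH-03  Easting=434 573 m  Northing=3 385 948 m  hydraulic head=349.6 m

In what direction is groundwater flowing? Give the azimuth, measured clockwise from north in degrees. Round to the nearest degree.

029°

Differences from BH-01: to BH-02 (Δx, Δy, Δh) = (-350, -305, +0.6); to BH-03 = (-145, -335, +0.5).
Solve a·Δx + b·Δy = Δh: det = (-350)·(-335) − (-145)·(-305) = 73025.
∂h/∂x = [(+0.6)·(-335) − (+0.5)·(-305)] / 73025 = -0.0006642
∂h/∂y = [(-350)·(+0.5) − (-145)·(+0.6)] / 73025 = -0.001205
Flow direction (−∇h) has components (+0.0006642 E, +0.001205 N).
Azimuth = atan2(E, N) = atan2(+0.0006642, +0.001205) = 28.9° ≈ 029°.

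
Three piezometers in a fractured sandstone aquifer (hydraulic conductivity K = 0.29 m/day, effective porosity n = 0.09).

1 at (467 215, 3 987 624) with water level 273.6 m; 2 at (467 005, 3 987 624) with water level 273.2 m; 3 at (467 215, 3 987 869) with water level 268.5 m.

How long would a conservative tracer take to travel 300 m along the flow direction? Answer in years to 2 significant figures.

12 years

∂h/∂x = (273.2 − 273.6) / (467005 − 467215) = +0.001905
∂h/∂y = (268.5 − 273.6) / (3987869 − 3987624) = -0.02082
|∇h| = √(0.001905² + -0.02082²) = 0.02091
Seepage velocity v = K·i/n = 0.29 × 0.02091 / 0.09 = 0.06738 m/day.
t = 300 / 0.06738 = 4452 days = 12.2 years.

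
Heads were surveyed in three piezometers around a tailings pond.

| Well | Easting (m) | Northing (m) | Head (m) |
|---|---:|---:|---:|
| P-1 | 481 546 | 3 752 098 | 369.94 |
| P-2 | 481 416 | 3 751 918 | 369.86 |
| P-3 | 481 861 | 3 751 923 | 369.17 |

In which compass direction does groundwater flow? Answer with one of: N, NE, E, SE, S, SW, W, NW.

With h = a·x + b·y + c and P-1 as origin, the differences give:
  (-130)·a + (-180)·b = -0.08
  315·a + (-175)·b = -0.77
Eliminate b (×(-175) and ×(-180), subtract): 79450·a = -124.600 → a = ∂h/∂x = -0.001568
Back-substitute: b = ∂h/∂y = +0.001577.
Flow = −∇h = (+0.001568 east, -0.001577 north), which points southeast.

SE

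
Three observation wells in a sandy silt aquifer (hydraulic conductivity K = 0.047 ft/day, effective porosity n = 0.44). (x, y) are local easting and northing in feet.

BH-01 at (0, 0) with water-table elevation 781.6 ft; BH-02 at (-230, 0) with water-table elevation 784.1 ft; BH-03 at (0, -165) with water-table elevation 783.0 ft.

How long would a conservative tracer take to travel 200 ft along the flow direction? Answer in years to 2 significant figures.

370 years

∂h/∂x = (784.1 − 781.6) / (-230 − 0) = -0.01087
∂h/∂y = (783.0 − 781.6) / (-165 − 0) = -0.008485
|∇h| = √(-0.01087² + -0.008485²) = 0.01379
Seepage velocity v = K·i/n = 0.047 × 0.01379 / 0.44 = 0.001473 ft/day.
t = 200 / 0.001473 = 1.358e+05 days = 372 years.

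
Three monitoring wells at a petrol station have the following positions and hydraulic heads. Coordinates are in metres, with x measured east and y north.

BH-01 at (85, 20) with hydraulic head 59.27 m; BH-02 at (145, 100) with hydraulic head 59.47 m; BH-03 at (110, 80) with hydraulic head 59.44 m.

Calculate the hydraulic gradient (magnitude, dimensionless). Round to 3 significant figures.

Taking BH-01 as reference: BH-02−BH-01 = (60, 80, +0.20); BH-03−BH-01 = (25, 60, +0.17).
Determinant of the coordinate differences = 60·60 − 25·80 = 1600.
∂h/∂x = [(+0.20)·60 − (+0.17)·80] / 1600 = -0.0010000
∂h/∂y = [60·(+0.17) − 25·(+0.20)] / 1600 = +0.003250
|∇h| = √(-0.0010000² + 0.003250²) = 0.0034

0.00340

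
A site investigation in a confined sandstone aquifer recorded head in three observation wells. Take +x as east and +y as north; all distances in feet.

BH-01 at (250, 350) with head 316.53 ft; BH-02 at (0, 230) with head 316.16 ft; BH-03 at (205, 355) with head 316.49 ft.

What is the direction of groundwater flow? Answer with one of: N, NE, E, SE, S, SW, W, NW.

SW

Differences from BH-01: to BH-02 (Δx, Δy, Δh) = (-250, -120, -0.37); to BH-03 = (-45, 5, -0.04).
Solve a·Δx + b·Δy = Δh: det = (-250)·5 − (-45)·(-120) = -6650.
∂h/∂x = [(-0.37)·5 − (-0.04)·(-120)] / -6650 = +0.0010000
∂h/∂y = [(-250)·(-0.04) − (-45)·(-0.37)] / -6650 = +0.001000
Flow = −∇h = (-0.0010000 east, -0.001000 north), which points southwest.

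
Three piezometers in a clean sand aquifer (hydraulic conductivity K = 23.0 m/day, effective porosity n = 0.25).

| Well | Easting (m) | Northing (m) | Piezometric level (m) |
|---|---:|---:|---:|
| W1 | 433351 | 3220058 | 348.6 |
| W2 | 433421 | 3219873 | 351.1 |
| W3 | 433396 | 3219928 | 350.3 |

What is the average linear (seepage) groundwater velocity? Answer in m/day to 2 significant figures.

1.5 m/day

Taking W1 as reference: W2−W1 = (70, -185, +2.5); W3−W1 = (45, -130, +1.7).
Determinant of the coordinate differences = 70·(-130) − 45·(-185) = -775.
∂h/∂x = [(+2.5)·(-130) − (+1.7)·(-185)] / -775 = +0.01355
∂h/∂y = [70·(+1.7) − 45·(+2.5)] / -775 = -0.008387
|∇h| = √(0.01355² + -0.008387²) = 0.01594
Seepage velocity v = K·i/n = 23.0 × 0.01594 / 0.25 = 1.466 m/day.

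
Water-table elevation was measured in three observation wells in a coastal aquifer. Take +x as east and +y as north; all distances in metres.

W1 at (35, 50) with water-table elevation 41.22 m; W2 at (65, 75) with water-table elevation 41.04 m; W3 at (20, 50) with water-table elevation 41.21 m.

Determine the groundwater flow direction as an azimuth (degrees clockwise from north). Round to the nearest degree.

355°

With h = a·x + b·y + c and W1 as origin, the differences give:
  30·a + 25·b = -0.18
  (-15)·a + 0·b = -0.01
Eliminate b (×0 and ×25, subtract): 375·a = 0.250 → a = ∂h/∂x = +0.0006667
Back-substitute: b = ∂h/∂y = -0.008000.
Flow direction (−∇h) has components (-0.0006667 E, +0.008000 N).
Azimuth = atan2(E, N) = atan2(-0.0006667, +0.008000) = 355.2° ≈ 355°.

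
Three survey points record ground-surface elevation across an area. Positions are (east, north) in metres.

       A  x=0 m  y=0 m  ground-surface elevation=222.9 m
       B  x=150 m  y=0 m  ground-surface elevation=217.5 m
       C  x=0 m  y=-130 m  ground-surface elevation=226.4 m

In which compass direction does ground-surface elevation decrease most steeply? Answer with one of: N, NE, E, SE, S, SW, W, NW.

∂z/∂x = (217.5 − 222.9) / (150 − 0) = -0.03600
∂z/∂y = (226.4 − 222.9) / (-130 − 0) = -0.02692
Steepest decrease is along −∇f = (+0.03600 E, +0.02692 N) → northeast.

NE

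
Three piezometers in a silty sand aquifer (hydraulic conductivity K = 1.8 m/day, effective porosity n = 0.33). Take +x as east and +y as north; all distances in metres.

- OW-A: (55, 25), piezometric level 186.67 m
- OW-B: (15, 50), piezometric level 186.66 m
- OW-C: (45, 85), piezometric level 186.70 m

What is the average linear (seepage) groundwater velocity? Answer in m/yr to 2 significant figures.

1.7 m/yr

Three-point gradient (reference OW-A): Δ to OW-B = (-40, 25, -0.01), Δ to OW-C = (-10, 60, +0.03).
∂h/∂x = +0.0006279, ∂h/∂y = +0.0006047 (det = -2150).
|∇h| = √(0.0006279² + 0.0006047²) = 0.0008717
Seepage velocity v = K·i/n = 1.8 × 0.0008717 / 0.33 = 0.004755 m/day = 1.737 m/yr.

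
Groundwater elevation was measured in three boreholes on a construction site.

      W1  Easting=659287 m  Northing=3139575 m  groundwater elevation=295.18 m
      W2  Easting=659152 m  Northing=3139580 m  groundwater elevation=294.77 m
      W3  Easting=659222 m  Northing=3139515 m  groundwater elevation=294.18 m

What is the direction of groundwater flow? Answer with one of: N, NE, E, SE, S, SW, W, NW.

S

Differences from W1: to W2 (Δx, Δy, Δh) = (-135, 5, -0.41); to W3 = (-65, -60, -1.00).
Determinant of the coordinate differences = (-135)·(-60) − (-65)·5 = 8425.
∂h/∂x = [(-0.41)·(-60) − (-1.00)·5] / 8425 = +0.003513
∂h/∂y = [(-135)·(-1.00) − (-65)·(-0.41)] / 8425 = +0.01286
Flow = −∇h = (-0.003513 east, -0.01286 north), which points south.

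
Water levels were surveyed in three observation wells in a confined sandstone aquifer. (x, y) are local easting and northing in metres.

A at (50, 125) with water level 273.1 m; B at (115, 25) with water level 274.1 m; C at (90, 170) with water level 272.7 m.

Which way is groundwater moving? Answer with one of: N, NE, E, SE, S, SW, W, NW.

With h = a·x + b·y + c and A as origin, the differences give:
  65·a + (-100)·b = +1.0
  40·a + 45·b = -0.4
Eliminate b (×45 and ×(-100), subtract): 6925·a = 5.00 → a = ∂h/∂x = +0.0007220
Back-substitute: b = ∂h/∂y = -0.009531.
Flow = −∇h = (-0.0007220 east, +0.009531 north), which points north.

N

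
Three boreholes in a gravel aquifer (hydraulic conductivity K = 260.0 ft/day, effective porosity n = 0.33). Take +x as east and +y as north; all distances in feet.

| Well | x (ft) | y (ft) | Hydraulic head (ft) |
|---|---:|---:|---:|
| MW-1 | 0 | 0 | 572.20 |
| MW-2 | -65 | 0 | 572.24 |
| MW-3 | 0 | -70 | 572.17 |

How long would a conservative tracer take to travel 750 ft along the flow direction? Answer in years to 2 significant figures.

∂h/∂x = (572.24 − 572.20) / (-65 − 0) = -0.0006154
∂h/∂y = (572.17 − 572.20) / (-70 − 0) = +0.0004286
|∇h| = √(-0.0006154² + 0.0004286²) = 0.0007499
Seepage velocity v = K·i/n = 260.0 × 0.0007499 / 0.33 = 0.5908 ft/day.
t = 750 / 0.5908 = 1269 days = 3.47 years.

3.5 years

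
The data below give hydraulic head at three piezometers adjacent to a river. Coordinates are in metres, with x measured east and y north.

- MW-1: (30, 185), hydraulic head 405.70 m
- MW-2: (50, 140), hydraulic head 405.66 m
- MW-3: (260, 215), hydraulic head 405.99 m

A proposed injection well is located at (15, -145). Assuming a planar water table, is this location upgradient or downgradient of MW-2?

Differences from MW-1: to MW-2 (Δx, Δy, Δh) = (20, -45, -0.04); to MW-3 = (230, 30, +0.29).
Solve a·Δx + b·Δy = Δh: det = 20·30 − 230·(-45) = 10950.
∂h/∂x = [(-0.04)·30 − (+0.29)·(-45)] / 10950 = +0.001082
∂h/∂y = [20·(+0.29) − 230·(-0.04)] / 10950 = +0.001370
Head at (15, -145) = 405.70 + (+0.001082)·(-15) + (+0.001370)·(-330) = 405.23 m.
That is lower than the 405.66 m at MW-2, so the point is downgradient.

downgradient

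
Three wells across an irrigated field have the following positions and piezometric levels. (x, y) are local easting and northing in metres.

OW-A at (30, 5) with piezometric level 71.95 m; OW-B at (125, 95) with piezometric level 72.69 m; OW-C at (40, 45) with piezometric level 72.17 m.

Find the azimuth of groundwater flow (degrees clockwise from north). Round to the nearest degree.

With h = a·x + b·y + c and OW-A as origin, the differences give:
  95·a + 90·b = +0.74
  10·a + 40·b = +0.22
Eliminate b (×40 and ×90, subtract): 2900·a = 9.800 → a = ∂h/∂x = +0.003379
Back-substitute: b = ∂h/∂y = +0.004655.
Flow direction (−∇h) has components (-0.003379 E, -0.004655 N).
Azimuth = atan2(E, N) = atan2(-0.003379, -0.004655) = 216.0° ≈ 216°.

216°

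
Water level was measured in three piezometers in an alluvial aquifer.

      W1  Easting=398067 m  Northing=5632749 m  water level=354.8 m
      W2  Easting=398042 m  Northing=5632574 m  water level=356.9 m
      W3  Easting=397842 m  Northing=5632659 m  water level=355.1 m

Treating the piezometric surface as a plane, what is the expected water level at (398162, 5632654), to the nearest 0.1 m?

With h = a·x + b·y + c and W1 as origin, the differences give:
  (-25)·a + (-175)·b = +2.1
  (-225)·a + (-90)·b = +0.3
Eliminate b (×(-90) and ×(-175), subtract): -37125·a = -136.50 → a = ∂h/∂x = +0.003677
Back-substitute: b = ∂h/∂y = -0.01253.
h(398162, 5632654) = 354.8 + (+0.003677)·(95) + (-0.01253)·(-95) = 354.8 +0.349 +1.190 = 356.339 m.

356.3 m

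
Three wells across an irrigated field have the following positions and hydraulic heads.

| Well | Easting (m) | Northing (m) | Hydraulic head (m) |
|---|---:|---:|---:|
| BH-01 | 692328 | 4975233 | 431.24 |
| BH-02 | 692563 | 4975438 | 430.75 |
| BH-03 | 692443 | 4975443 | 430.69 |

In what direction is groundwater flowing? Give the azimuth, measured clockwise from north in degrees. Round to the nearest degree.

352°

Differences from BH-01: to BH-02 (Δx, Δy, Δh) = (235, 205, -0.49); to BH-03 = (115, 210, -0.55).
Solve a·Δx + b·Δy = Δh: det = 235·210 − 115·205 = 25775.
∂h/∂x = [(-0.49)·210 − (-0.55)·205] / 25775 = +0.0003822
∂h/∂y = [235·(-0.55) − 115·(-0.49)] / 25775 = -0.002828
Flow direction (−∇h) has components (-0.0003822 E, +0.002828 N).
Azimuth = atan2(E, N) = atan2(-0.0003822, +0.002828) = 352.3° ≈ 352°.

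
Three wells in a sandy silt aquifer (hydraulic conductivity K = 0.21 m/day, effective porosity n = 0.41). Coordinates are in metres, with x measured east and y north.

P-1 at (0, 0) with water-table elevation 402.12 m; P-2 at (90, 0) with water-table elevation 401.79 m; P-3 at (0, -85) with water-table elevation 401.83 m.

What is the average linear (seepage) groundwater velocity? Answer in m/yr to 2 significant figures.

∂h/∂x = (401.79 − 402.12) / (90 − 0) = -0.003667
∂h/∂y = (401.83 − 402.12) / (-85 − 0) = +0.003412
|∇h| = √(-0.003667² + 0.003412²) = 0.005009
Seepage velocity v = K·i/n = 0.21 × 0.005009 / 0.41 = 0.002566 m/day = 0.9372 m/yr.

0.94 m/yr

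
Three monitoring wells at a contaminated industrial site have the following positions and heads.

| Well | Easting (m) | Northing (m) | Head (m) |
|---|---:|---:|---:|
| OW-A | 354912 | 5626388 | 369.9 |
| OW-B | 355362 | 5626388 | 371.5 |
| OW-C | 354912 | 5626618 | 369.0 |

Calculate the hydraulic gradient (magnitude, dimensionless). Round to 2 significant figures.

∂h/∂x = (371.5 − 369.9) / (355362 − 354912) = +0.003556
∂h/∂y = (369.0 − 369.9) / (5626618 − 5626388) = -0.003913
|∇h| = √(0.003556² + -0.003913²) = 0.005287

0.0053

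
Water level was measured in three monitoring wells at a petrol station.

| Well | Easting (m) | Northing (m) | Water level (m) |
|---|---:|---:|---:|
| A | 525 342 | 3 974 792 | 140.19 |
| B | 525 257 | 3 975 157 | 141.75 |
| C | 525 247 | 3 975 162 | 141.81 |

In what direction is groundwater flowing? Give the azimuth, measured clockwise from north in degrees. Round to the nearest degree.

With h = a·x + b·y + c and A as origin, the differences give:
  (-85)·a + 365·b = +1.56
  (-95)·a + 370·b = +1.62
Eliminate b (×370 and ×365, subtract): 3225·a = -14.100 → a = ∂h/∂x = -0.004372
Back-substitute: b = ∂h/∂y = +0.003256.
Flow direction (−∇h) has components (+0.004372 E, -0.003256 N).
Azimuth = atan2(E, N) = atan2(+0.004372, -0.003256) = 126.7° ≈ 127°.

127°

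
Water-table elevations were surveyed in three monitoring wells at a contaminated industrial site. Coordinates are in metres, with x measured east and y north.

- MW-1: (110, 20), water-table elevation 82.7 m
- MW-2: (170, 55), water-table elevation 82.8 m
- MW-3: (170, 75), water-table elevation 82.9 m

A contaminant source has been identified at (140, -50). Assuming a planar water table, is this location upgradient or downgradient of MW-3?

Three-point gradient (reference MW-1): Δ to MW-2 = (60, 35, +0.1), Δ to MW-3 = (60, 55, +0.2).
∂h/∂x = -0.001250, ∂h/∂y = +0.005000 (det = 1200).
Head at (140, -50) = 82.7 + (-0.001250)·(30) + (+0.005000)·(-70) = 82.31 m.
That is lower than the 82.9 m at MW-3, so the point is downgradient.

downgradient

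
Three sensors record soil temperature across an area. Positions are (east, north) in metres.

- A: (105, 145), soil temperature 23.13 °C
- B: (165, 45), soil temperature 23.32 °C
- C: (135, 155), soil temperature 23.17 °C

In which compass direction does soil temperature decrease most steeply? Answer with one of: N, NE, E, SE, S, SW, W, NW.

NW

With T = a·x + b·y + c and A as origin, the differences give:
  60·a + (-100)·b = +0.19
  30·a + 10·b = +0.04
Eliminate b (×10 and ×(-100), subtract): 3600·a = 5.900 → a = ∂T/∂x = +0.001639
Back-substitute: b = ∂T/∂y = -0.0009167.
Steepest decrease is along −∇f = (-0.001639 E, +0.0009167 N) → northwest.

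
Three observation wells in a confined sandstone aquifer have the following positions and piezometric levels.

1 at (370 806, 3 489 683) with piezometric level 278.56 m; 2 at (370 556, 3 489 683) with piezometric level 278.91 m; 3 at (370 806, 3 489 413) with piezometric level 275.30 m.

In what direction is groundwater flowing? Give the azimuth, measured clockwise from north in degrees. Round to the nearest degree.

∂h/∂x = (278.91 − 278.56) / (370556 − 370806) = -0.001400
∂h/∂y = (275.30 − 278.56) / (3489413 − 3489683) = +0.01207
Flow direction (−∇h) has components (+0.001400 E, -0.01207 N).
Azimuth = atan2(E, N) = atan2(+0.001400, -0.01207) = 173.4° ≈ 173°.

173°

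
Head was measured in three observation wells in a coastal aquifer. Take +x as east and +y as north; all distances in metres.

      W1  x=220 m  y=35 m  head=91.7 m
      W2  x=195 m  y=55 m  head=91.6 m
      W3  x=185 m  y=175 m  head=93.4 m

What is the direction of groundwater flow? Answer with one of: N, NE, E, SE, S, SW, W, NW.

Differences from W1: to W2 (Δx, Δy, Δh) = (-25, 20, -0.1); to W3 = (-35, 140, +1.7).
Determinant of the coordinate differences = (-25)·140 − (-35)·20 = -2800.
∂h/∂x = [(-0.1)·140 − (+1.7)·20] / -2800 = +0.01714
∂h/∂y = [(-25)·(+1.7) − (-35)·(-0.1)] / -2800 = +0.01643
Flow = −∇h = (-0.01714 east, -0.01643 north), which points southwest.

SW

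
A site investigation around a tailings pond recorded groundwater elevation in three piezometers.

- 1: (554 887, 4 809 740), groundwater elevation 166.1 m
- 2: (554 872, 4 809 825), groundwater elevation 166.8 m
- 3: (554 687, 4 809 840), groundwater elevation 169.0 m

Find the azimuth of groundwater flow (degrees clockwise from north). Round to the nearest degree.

Taking 1 as reference: 2−1 = (-15, 85, +0.7); 3−1 = (-200, 100, +2.9).
Solve a·Δx + b·Δy = Δh: det = (-15)·100 − (-200)·85 = 15500.
∂h/∂x = [(+0.7)·100 − (+2.9)·85] / 15500 = -0.01139
∂h/∂y = [(-15)·(+2.9) − (-200)·(+0.7)] / 15500 = +0.006226
Flow direction (−∇h) has components (+0.01139 E, -0.006226 N).
Azimuth = atan2(E, N) = atan2(+0.01139, -0.006226) = 118.7° ≈ 119°.

119°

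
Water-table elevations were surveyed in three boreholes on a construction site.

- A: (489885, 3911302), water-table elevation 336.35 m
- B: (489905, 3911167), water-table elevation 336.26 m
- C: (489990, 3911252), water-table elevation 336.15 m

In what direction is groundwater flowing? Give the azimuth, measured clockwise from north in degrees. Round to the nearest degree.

Differences from A: to B (Δx, Δy, Δh) = (20, -135, -0.09); to C = (105, -50, -0.20).
Solve a·Δx + b·Δy = Δh: det = 20·(-50) − 105·(-135) = 13175.
∂h/∂x = [(-0.09)·(-50) − (-0.20)·(-135)] / 13175 = -0.001708
∂h/∂y = [20·(-0.20) − 105·(-0.09)] / 13175 = +0.0004137
Flow direction (−∇h) has components (+0.001708 E, -0.0004137 N).
Azimuth = atan2(E, N) = atan2(+0.001708, -0.0004137) = 103.6° ≈ 104°.

104°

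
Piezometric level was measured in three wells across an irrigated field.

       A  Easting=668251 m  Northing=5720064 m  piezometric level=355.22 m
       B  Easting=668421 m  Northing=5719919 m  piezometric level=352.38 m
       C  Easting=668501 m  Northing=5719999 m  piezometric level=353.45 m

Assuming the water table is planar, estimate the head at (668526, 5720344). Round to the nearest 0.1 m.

Taking A as reference: B−A = (170, -145, -2.84); C−A = (250, -65, -1.77).
Solve a·Δx + b·Δy = Δh: det = 170·(-65) − 250·(-145) = 25200.
∂h/∂x = [(-2.84)·(-65) − (-1.77)·(-145)] / 25200 = -0.002859
∂h/∂y = [170·(-1.77) − 250·(-2.84)] / 25200 = +0.01623
h(668526, 5720344) = 355.22 + (-0.002859)·(275) + (+0.01623)·(280) = 355.22 -0.786 +4.546 = 358.979 m.

359.0 m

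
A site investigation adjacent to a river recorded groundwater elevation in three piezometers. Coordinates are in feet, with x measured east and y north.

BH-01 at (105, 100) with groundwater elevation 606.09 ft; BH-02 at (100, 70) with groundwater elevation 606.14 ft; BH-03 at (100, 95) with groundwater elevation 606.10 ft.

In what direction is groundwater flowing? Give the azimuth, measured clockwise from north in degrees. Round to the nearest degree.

014°

Taking BH-01 as reference: BH-02−BH-01 = (-5, -30, +0.05); BH-03−BH-01 = (-5, -5, +0.01).
Solve a·Δx + b·Δy = Δh: det = (-5)·(-5) − (-5)·(-30) = -125.
∂h/∂x = [(+0.05)·(-5) − (+0.01)·(-30)] / -125 = -0.0004000
∂h/∂y = [(-5)·(+0.01) − (-5)·(+0.05)] / -125 = -0.001600
Flow direction (−∇h) has components (+0.0004000 E, +0.001600 N).
Azimuth = atan2(E, N) = atan2(+0.0004000, +0.001600) = 14.0° ≈ 014°.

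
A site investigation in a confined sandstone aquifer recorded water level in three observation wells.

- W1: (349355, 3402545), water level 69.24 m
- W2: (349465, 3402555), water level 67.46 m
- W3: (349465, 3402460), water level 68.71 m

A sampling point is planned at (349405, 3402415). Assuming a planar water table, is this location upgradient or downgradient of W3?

upgradient

Differences from W1: to W2 (Δx, Δy, Δh) = (110, 10, -1.78); to W3 = (110, -85, -0.53).
Determinant of the coordinate differences = 110·(-85) − 110·10 = -10450.
∂h/∂x = [(-1.78)·(-85) − (-0.53)·10] / -10450 = -0.01499
∂h/∂y = [110·(-0.53) − 110·(-1.78)] / -10450 = -0.01316
Head at (349405, 3402415) = 69.24 + (-0.01499)·(50) + (-0.01316)·(-130) = 70.20 m.
That is higher than the 68.71 m at W3, so the point is upgradient.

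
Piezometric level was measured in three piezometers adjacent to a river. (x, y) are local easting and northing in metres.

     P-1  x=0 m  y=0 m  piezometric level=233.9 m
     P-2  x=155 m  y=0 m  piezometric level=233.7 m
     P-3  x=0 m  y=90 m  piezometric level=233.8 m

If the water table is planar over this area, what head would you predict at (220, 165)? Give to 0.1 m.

∂h/∂x = (233.7 − 233.9) / (155 − 0) = -0.001290
∂h/∂y = (233.8 − 233.9) / (90 − 0) = -0.001111
h(220, 165) = 233.9 + (-0.001290)·(220) + (-0.001111)·(165) = 233.9 -0.284 -0.183 = 233.433 m.

233.4 m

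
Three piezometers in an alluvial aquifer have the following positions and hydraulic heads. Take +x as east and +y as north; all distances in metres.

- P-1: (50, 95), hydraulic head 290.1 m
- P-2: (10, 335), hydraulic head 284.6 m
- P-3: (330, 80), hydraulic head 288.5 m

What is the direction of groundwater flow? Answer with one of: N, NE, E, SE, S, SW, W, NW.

Differences from P-1: to P-2 (Δx, Δy, Δh) = (-40, 240, -5.5); to P-3 = (280, -15, -1.6).
Determinant of the coordinate differences = (-40)·(-15) − 280·240 = -66600.
∂h/∂x = [(-5.5)·(-15) − (-1.6)·240] / -66600 = -0.007005
∂h/∂y = [(-40)·(-1.6) − 280·(-5.5)] / -66600 = -0.02408
Flow = −∇h = (+0.007005 east, +0.02408 north), which points north.

N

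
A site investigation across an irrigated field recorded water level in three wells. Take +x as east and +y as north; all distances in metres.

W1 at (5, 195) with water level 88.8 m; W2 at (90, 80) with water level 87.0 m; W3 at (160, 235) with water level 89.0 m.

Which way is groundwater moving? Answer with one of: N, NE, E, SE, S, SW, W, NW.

S

With h = a·x + b·y + c and W1 as origin, the differences give:
  85·a + (-115)·b = -1.8
  155·a + 40·b = +0.2
Eliminate b (×40 and ×(-115), subtract): 21225·a = -49.00 → a = ∂h/∂x = -0.002309
Back-substitute: b = ∂h/∂y = +0.01395.
Flow = −∇h = (+0.002309 east, -0.01395 north), which points south.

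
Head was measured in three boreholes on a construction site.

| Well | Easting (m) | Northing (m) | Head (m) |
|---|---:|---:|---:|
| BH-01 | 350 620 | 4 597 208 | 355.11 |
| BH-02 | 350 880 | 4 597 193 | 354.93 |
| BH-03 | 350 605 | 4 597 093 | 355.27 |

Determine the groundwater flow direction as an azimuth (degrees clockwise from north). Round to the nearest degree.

Taking BH-01 as reference: BH-02−BH-01 = (260, -15, -0.18); BH-03−BH-01 = (-15, -115, +0.16).
Determinant of the coordinate differences = 260·(-115) − (-15)·(-15) = -30125.
∂h/∂x = [(-0.18)·(-115) − (+0.16)·(-15)] / -30125 = -0.0007668
∂h/∂y = [260·(+0.16) − (-15)·(-0.18)] / -30125 = -0.001291
Flow direction (−∇h) has components (+0.0007668 E, +0.001291 N).
Azimuth = atan2(E, N) = atan2(+0.0007668, +0.001291) = 30.7° ≈ 031°.

031°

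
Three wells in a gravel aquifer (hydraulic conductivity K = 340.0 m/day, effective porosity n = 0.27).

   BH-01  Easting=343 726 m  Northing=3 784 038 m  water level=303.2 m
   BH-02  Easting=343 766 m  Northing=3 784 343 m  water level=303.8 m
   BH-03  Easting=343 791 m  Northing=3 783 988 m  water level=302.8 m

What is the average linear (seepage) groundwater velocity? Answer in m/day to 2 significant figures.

6.2 m/day

Three-point gradient (reference BH-01): Δ to BH-02 = (40, 305, +0.6), Δ to BH-03 = (65, -50, -0.4).
∂h/∂x = -0.004215, ∂h/∂y = +0.002520 (det = -21825).
|∇h| = √(-0.004215² + 0.002520²) = 0.004911
Seepage velocity v = K·i/n = 340.0 × 0.004911 / 0.27 = 6.184 m/day.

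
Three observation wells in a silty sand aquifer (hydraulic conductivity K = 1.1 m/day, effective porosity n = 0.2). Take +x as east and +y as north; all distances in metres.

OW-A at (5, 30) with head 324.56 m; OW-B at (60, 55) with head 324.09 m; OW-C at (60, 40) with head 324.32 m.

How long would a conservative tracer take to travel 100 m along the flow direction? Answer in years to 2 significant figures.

3.2 years

Three-point gradient (reference OW-A): Δ to OW-B = (55, 25, -0.47), Δ to OW-C = (55, 10, -0.24).
∂h/∂x = -0.001576, ∂h/∂y = -0.01533 (det = -825).
|∇h| = √(-0.001576² + -0.01533²) = 0.01541
Seepage velocity v = K·i/n = 1.1 × 0.01541 / 0.2 = 0.08475 m/day.
t = 100 / 0.08475 = 1180 days = 3.23 years.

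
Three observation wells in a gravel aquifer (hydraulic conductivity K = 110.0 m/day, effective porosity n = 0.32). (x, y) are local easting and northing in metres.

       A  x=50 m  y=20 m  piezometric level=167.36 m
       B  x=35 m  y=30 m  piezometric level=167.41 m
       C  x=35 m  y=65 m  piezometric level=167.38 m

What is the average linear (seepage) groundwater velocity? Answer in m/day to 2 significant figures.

Taking A as reference: B−A = (-15, 10, +0.05); C−A = (-15, 45, +0.02).
Determinant of the coordinate differences = (-15)·45 − (-15)·10 = -525.
∂h/∂x = [(+0.05)·45 − (+0.02)·10] / -525 = -0.003905
∂h/∂y = [(-15)·(+0.02) − (-15)·(+0.05)] / -525 = -0.0008571
|∇h| = √(-0.003905² + -0.0008571²) = 0.003998
Seepage velocity v = K·i/n = 110.0 × 0.003998 / 0.32 = 1.374 m/day.

1.4 m/day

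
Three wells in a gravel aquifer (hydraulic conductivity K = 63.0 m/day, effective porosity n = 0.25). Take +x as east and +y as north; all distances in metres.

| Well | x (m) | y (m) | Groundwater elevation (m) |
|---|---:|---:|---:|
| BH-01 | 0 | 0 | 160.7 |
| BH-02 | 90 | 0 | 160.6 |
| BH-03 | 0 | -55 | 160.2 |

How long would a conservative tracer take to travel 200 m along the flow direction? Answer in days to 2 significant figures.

87 days

∂h/∂x = (160.6 − 160.7) / (90 − 0) = -0.001111
∂h/∂y = (160.2 − 160.7) / (-55 − 0) = +0.009091
|∇h| = √(-0.001111² + 0.009091²) = 0.009159
Seepage velocity v = K·i/n = 63.0 × 0.009159 / 0.25 = 2.308 m/day.
t = 200 / 2.308 = 86.66 days.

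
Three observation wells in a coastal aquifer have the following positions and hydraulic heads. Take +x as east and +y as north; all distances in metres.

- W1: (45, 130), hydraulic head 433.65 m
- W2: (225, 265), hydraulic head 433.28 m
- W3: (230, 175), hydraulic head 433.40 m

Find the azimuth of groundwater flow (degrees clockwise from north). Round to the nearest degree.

036°

Taking W1 as reference: W2−W1 = (180, 135, -0.37); W3−W1 = (185, 45, -0.25).
Solve a·Δx + b·Δy = Δh: det = 180·45 − 185·135 = -16875.
∂h/∂x = [(-0.37)·45 − (-0.25)·135] / -16875 = -0.001013
∂h/∂y = [180·(-0.25) − 185·(-0.37)] / -16875 = -0.001390
Flow direction (−∇h) has components (+0.001013 E, +0.001390 N).
Azimuth = atan2(E, N) = atan2(+0.001013, +0.001390) = 36.1° ≈ 036°.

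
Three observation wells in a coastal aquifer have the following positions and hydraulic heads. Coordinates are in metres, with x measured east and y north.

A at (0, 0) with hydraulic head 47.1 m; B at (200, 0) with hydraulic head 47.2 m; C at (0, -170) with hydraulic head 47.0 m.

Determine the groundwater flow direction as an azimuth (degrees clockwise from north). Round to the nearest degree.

220°

∂h/∂x = (47.2 − 47.1) / (200 − 0) = +0.0005000
∂h/∂y = (47.0 − 47.1) / (-170 − 0) = +0.0005882
Flow direction (−∇h) has components (-0.0005000 E, -0.0005882 N).
Azimuth = atan2(E, N) = atan2(-0.0005000, -0.0005882) = 220.4° ≈ 220°.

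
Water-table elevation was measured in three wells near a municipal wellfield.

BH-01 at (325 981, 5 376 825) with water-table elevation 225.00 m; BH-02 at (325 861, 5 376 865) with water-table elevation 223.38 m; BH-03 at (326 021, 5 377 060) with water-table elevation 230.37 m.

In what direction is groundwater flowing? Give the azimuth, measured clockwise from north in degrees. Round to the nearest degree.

With h = a·x + b·y + c and BH-01 as origin, the differences give:
  (-120)·a + 40·b = -1.62
  40·a + 235·b = +5.37
Eliminate b (×235 and ×40, subtract): -29800·a = -595.500 → a = ∂h/∂x = +0.01998
Back-substitute: b = ∂h/∂y = +0.01945.
Flow direction (−∇h) has components (-0.01998 E, -0.01945 N).
Azimuth = atan2(E, N) = atan2(-0.01998, -0.01945) = 225.8° ≈ 226°.

226°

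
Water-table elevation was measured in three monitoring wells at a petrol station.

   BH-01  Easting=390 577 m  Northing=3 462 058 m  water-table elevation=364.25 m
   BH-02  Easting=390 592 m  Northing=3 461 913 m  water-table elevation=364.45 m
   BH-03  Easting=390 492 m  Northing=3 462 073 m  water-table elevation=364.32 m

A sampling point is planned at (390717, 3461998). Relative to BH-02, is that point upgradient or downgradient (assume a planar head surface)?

downgradient

Three-point gradient (reference BH-01): Δ to BH-02 = (15, -145, +0.20), Δ to BH-03 = (-85, 15, +0.07).
∂h/∂x = -0.001087, ∂h/∂y = -0.001492 (det = -12100).
Head at (390717, 3461998) = 364.25 + (-0.001087)·(140) + (-0.001492)·(-60) = 364.19 m.
That is lower than the 364.45 m at BH-02, so the point is downgradient.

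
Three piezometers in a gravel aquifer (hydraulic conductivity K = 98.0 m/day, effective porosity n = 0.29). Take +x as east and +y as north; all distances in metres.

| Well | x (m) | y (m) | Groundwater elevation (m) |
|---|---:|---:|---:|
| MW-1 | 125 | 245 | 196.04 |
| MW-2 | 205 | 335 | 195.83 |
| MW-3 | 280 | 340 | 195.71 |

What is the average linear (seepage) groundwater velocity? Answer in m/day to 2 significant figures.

Three-point gradient (reference MW-1): Δ to MW-2 = (80, 90, -0.21), Δ to MW-3 = (155, 95, -0.33).
∂h/∂x = -0.001535, ∂h/∂y = -0.0009685 (det = -6350).
|∇h| = √(-0.001535² + -0.0009685²) = 0.001815
Seepage velocity v = K·i/n = 98.0 × 0.001815 / 0.29 = 0.6133 m/day.

0.61 m/day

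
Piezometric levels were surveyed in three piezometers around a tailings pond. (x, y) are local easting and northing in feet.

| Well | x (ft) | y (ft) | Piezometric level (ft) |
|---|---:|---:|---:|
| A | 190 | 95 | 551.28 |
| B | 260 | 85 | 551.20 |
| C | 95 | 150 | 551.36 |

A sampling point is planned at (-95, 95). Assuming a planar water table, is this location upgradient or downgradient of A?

upgradient

Differences from A: to B (Δx, Δy, Δh) = (70, -10, -0.08); to C = (-95, 55, +0.08).
Solve a·Δx + b·Δy = Δh: det = 70·55 − (-95)·(-10) = 2900.
∂h/∂x = [(-0.08)·55 − (+0.08)·(-10)] / 2900 = -0.001241
∂h/∂y = [70·(+0.08) − (-95)·(-0.08)] / 2900 = -0.0006897
Head at (-95, 95) = 551.28 + (-0.001241)·(-285) + (-0.0006897)·(0) = 551.63 ft.
That is higher than the 551.28 ft at A, so the point is upgradient.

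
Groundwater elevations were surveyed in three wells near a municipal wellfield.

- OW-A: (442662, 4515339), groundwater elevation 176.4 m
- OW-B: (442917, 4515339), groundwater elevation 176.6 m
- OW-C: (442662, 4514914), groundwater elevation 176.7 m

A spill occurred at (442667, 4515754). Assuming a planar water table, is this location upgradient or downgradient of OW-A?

downgradient

∂h/∂x = (176.6 − 176.4) / (442917 − 442662) = +0.0007843
∂h/∂y = (176.7 − 176.4) / (4514914 − 4515339) = -0.0007059
Head at (442667, 4515754) = 176.4 + (+0.0007843)·(5) + (-0.0007059)·(415) = 176.11 m.
That is lower than the 176.4 m at OW-A, so the point is downgradient.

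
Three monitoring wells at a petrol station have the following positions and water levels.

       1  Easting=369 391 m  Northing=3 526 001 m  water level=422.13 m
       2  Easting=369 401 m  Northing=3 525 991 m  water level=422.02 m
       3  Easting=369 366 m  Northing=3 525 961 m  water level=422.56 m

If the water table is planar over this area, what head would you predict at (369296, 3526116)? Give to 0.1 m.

Taking 1 as reference: 2−1 = (10, -10, -0.11); 3−1 = (-25, -40, +0.43).
Solve a·Δx + b·Δy = Δh: det = 10·(-40) − (-25)·(-10) = -650.
∂h/∂x = [(-0.11)·(-40) − (+0.43)·(-10)] / -650 = -0.01338
∂h/∂y = [10·(+0.43) − (-25)·(-0.11)] / -650 = -0.002385
h(369296, 3526116) = 422.13 + (-0.01338)·(-95) + (-0.002385)·(115) = 422.13 +1.272 -0.274 = 423.127 m.

423.1 m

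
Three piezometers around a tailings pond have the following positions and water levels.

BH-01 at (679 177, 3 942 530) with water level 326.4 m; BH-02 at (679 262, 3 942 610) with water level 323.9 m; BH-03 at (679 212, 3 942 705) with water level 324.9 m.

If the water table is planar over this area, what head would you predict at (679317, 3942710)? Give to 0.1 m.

322.1 m

Three-point gradient (reference BH-01): Δ to BH-02 = (85, 80, -2.5), Δ to BH-03 = (35, 175, -1.5).
∂h/∂x = -0.02629, ∂h/∂y = -0.003313 (det = 12075).
h(679317, 3942710) = 326.4 + (-0.02629)·(140) + (-0.003313)·(180) = 326.4 -3.681 -0.596 = 322.123 m.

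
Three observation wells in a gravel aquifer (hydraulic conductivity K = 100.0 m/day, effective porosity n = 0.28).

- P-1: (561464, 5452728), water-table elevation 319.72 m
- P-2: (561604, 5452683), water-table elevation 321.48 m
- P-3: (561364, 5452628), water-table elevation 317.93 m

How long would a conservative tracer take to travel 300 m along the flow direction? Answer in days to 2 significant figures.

Differences from P-1: to P-2 (Δx, Δy, Δh) = (140, -45, +1.76); to P-3 = (-100, -100, -1.79).
Determinant of the coordinate differences = 140·(-100) − (-100)·(-45) = -18500.
∂h/∂x = [(+1.76)·(-100) − (-1.79)·(-45)] / -18500 = +0.01387
∂h/∂y = [140·(-1.79) − (-100)·(+1.76)] / -18500 = +0.004032
|∇h| = √(0.01387² + 0.004032²) = 0.01444
Seepage velocity v = K·i/n = 100.0 × 0.01444 / 0.28 = 5.157 m/day.
t = 300 / 5.157 = 58.17 days.

58 days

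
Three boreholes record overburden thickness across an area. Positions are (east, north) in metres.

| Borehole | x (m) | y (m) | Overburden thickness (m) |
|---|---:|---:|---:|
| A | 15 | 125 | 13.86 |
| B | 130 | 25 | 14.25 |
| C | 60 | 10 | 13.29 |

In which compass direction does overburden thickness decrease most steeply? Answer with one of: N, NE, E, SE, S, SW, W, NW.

SW

With d = a·x + b·y + c and A as origin, the differences give:
  115·a + (-100)·b = +0.39
  45·a + (-115)·b = -0.57
Eliminate b (×(-115) and ×(-100), subtract): -8725·a = -101.850 → a = ∂d/∂x = +0.01167
Back-substitute: b = ∂d/∂y = +0.009524.
Steepest decrease is along −∇f = (-0.01167 E, -0.009524 N) → southwest.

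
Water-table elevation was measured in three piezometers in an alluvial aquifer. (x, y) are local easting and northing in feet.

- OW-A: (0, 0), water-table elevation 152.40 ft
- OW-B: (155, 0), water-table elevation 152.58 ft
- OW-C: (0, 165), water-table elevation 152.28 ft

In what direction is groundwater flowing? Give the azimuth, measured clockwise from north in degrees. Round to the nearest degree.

302°

∂h/∂x = (152.58 − 152.40) / (155 − 0) = +0.001161
∂h/∂y = (152.28 − 152.40) / (165 − 0) = -0.0007273
Flow direction (−∇h) has components (-0.001161 E, +0.0007273 N).
Azimuth = atan2(E, N) = atan2(-0.001161, +0.0007273) = 302.1° ≈ 302°.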